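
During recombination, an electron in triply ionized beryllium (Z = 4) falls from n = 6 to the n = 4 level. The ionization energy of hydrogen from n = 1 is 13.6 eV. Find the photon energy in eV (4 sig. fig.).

7.556 eV

The Bohr energies scale as Z², so for Z = 4: E_n = −217.6/n² eV.
E_6 = −217.6/36 = −6.044 eV and E_4 = −217.6/16 = −13.60 eV.
The photon energy is |E_6 − E_4| = 7.556 eV.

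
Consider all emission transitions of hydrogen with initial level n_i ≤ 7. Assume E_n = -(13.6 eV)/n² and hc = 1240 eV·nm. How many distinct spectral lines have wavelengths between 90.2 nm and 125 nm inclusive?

Enumerate all n_i → n_f pairs with 1 ≤ n_f < n_i ≤ 7 and compute λ = 1240 / [13.6·1·(1/n_f² − 1/n_i²)].
Lines falling in [90.2, 125] nm: 7→1 (93.08 nm), 6→1 (93.78 nm), 5→1 (94.98 nm), 4→1 (97.25 nm), 3→1 (102.6 nm), 2→1 (121.6 nm).

6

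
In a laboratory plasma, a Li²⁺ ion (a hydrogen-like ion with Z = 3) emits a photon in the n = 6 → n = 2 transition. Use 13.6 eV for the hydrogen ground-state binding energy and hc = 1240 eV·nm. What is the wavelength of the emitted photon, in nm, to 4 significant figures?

For Z = 3 the level energies scale as Z², so the effective Rydberg energy is 13.6 × 9 = 122.4 eV.
ΔE = 122.4 × (1/2² − 1/6²) = 122.4 × 0.2222 = 27.20 eV.
λ = hc/ΔE = 1240 / 27.20 = 45.59 nm.

45.59 nm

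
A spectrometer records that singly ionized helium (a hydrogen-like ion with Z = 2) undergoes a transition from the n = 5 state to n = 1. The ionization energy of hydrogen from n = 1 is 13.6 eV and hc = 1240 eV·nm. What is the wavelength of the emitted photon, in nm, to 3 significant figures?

For Z = 2 the level energies scale as Z², so the effective Rydberg energy is 13.6 × 4 = 54.40 eV.
ΔE = 54.40 × (1/1² − 1/5²) = 54.40 × 0.9600 = 52.22 eV.
λ = hc/ΔE = 1240 / 52.22 = 23.7 nm.

23.7 nm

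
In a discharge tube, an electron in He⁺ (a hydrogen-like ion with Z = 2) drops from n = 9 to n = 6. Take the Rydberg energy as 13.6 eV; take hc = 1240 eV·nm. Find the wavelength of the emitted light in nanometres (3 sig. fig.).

For Z = 2 the level energies scale as Z², so the effective Rydberg energy is 13.6 × 4 = 54.40 eV.
ΔE = 54.40 × (1/6² − 1/9²) = 54.40 × 0.01543 = 0.8395 eV.
λ = hc/ΔE = 1240 / 0.8395 = 1480 nm.

1480 nm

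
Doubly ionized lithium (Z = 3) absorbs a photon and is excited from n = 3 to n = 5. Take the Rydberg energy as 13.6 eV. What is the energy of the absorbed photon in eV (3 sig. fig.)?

The Bohr energies scale as Z², so for Z = 3: E_n = −122.4/n² eV.
E_5 = −122.4/25 = −4.896 eV and E_3 = −122.4/9 = −13.60 eV.
The photon energy is |E_5 − E_3| = 8.70 eV.

8.70 eV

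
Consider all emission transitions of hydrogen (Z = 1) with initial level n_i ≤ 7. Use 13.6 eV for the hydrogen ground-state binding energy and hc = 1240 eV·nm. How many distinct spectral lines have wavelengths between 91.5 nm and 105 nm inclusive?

5

Enumerate all n_i → n_f pairs with 1 ≤ n_f < n_i ≤ 7 and compute λ = 1240 / [13.6·1·(1/n_f² − 1/n_i²)].
Lines falling in [91.5, 105] nm: 7→1 (93.08 nm), 6→1 (93.78 nm), 5→1 (94.98 nm), 4→1 (97.25 nm), 3→1 (102.6 nm).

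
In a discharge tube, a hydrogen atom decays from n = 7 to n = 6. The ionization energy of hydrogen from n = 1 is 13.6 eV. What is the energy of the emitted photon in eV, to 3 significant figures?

E_7 = −13.60/49 = −0.2776 eV and E_6 = −13.60/36 = −0.3778 eV.
The photon energy is |E_7 − E_6| = 0.100 eV.

0.100 eV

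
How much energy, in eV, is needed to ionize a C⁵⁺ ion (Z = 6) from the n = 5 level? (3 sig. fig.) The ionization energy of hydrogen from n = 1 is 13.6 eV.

19.6 eV

E_n = −13.6 Z²/n² = −489.6/n² eV for Z = 6.
E_5 = −489.6/25 = −19.6 eV, so ionization (to E = 0) requires 19.6 eV.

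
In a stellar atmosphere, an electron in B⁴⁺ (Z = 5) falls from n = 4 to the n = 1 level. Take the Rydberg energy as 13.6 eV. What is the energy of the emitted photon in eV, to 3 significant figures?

319 eV

The Bohr energies scale as Z², so for Z = 5: E_n = −340.0/n² eV.
E_4 = −340.0/16 = −21.25 eV and E_1 = −340.0/1 = −340.0 eV.
The photon energy is |E_4 − E_1| = 319 eV.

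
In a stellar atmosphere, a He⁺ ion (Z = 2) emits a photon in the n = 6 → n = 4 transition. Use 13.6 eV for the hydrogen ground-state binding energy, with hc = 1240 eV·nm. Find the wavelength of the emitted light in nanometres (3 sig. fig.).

For Z = 2 the level energies scale as Z², so the effective Rydberg energy is 13.6 × 4 = 54.40 eV.
ΔE = 54.40 × (1/4² − 1/6²) = 54.40 × 0.03472 = 1.889 eV.
λ = hc/ΔE = 1240 / 1.889 = 656 nm.

656 nm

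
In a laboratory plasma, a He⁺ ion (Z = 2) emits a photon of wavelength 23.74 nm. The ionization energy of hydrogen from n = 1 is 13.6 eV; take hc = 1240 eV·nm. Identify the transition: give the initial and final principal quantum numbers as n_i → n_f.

The photon energy is ΔE = hc/λ = 1240 / 23.74 = 52.23 eV.
With Z = 2, ΔE = 54.40 × (1/n_f² − 1/n_i²), so 1/n_f² − 1/n_i² = 0.9602.
Trying n_f = 1 gives 1/n_i² = 0.03984, i.e. n_i ≈ 5; this pair matches.

n_i = 5, n_f = 1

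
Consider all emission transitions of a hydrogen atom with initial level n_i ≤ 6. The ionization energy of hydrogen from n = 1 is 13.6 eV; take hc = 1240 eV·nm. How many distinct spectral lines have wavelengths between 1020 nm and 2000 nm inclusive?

3

Enumerate all n_i → n_f pairs with 1 ≤ n_f < n_i ≤ 6 and compute λ = 1240 / [13.6·1·(1/n_f² − 1/n_i²)].
Lines falling in [1020, 2000] nm: 6→3 (1094 nm), 5→3 (1282 nm), 4→3 (1876 nm).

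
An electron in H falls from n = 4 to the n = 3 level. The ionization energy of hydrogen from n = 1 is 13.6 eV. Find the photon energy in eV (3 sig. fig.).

E_4 = −13.60/16 = −0.8500 eV and E_3 = −13.60/9 = −1.511 eV.
The photon energy is |E_4 − E_3| = 0.661 eV.

0.661 eV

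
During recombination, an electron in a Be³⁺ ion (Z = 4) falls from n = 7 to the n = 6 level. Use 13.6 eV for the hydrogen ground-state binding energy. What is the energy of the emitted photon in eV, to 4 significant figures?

The Bohr energies scale as Z², so for Z = 4: E_n = −217.6/n² eV.
E_7 = −217.6/49 = −4.441 eV and E_6 = −217.6/36 = −6.044 eV.
The photon energy is |E_7 − E_6| = 1.604 eV.

1.604 eV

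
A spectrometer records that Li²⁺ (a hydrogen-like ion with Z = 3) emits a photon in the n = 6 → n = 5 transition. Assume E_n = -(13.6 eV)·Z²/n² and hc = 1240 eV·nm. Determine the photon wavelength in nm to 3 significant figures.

For Z = 3 the level energies scale as Z², so the effective Rydberg energy is 13.6 × 9 = 122.4 eV.
ΔE = 122.4 × (1/5² − 1/6²) = 122.4 × 0.01222 = 1.496 eV.
λ = hc/ΔE = 1240 / 1.496 = 829 nm.

829 nm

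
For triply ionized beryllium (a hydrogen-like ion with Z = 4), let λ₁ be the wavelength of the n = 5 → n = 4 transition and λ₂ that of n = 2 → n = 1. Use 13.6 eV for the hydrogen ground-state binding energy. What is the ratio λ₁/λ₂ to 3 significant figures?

33.3

λ ∝ 1/ΔE ∝ 1/(1/n_f² − 1/n_i²), and the Z² and hc factors cancel in the ratio.
λ₁/λ₂ = (1/1² − 1/2²)/(1/4² − 1/5²) = 0.7500/0.02250 = 33.3.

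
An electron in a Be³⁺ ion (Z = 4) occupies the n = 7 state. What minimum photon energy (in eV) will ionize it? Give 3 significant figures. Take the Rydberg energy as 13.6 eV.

E_n = −13.6 Z²/n² = −217.6/n² eV for Z = 4.
E_7 = −217.6/49 = −4.44 eV, so ionization (to E = 0) requires 4.44 eV.

4.44 eV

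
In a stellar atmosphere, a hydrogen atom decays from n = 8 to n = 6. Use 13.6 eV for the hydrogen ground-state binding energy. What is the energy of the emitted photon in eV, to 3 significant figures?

0.165 eV

E_8 = −13.60/64 = −0.2125 eV and E_6 = −13.60/36 = −0.3778 eV.
The photon energy is |E_8 − E_6| = 0.165 eV.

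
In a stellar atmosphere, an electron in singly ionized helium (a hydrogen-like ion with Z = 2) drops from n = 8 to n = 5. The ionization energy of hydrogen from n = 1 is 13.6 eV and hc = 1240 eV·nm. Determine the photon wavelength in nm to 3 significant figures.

935 nm

For Z = 2 the level energies scale as Z², so the effective Rydberg energy is 13.6 × 4 = 54.40 eV.
ΔE = 54.40 × (1/5² − 1/8²) = 54.40 × 0.02438 = 1.326 eV.
λ = hc/ΔE = 1240 / 1.326 = 935 nm.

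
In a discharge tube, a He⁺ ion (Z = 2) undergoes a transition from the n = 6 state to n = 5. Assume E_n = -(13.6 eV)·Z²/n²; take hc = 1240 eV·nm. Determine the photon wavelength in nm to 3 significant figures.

1860 nm

For Z = 2 the level energies scale as Z², so the effective Rydberg energy is 13.6 × 4 = 54.40 eV.
ΔE = 54.40 × (1/5² − 1/6²) = 54.40 × 0.01222 = 0.6649 eV.
λ = hc/ΔE = 1240 / 0.6649 = 1860 nm.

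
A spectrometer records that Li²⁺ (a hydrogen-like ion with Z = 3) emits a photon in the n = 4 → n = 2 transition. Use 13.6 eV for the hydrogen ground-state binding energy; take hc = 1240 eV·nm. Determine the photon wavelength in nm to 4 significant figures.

For Z = 3 the level energies scale as Z², so the effective Rydberg energy is 13.6 × 9 = 122.4 eV.
ΔE = 122.4 × (1/2² − 1/4²) = 122.4 × 0.1875 = 22.95 eV.
λ = hc/ΔE = 1240 / 22.95 = 54.03 nm.

54.03 nm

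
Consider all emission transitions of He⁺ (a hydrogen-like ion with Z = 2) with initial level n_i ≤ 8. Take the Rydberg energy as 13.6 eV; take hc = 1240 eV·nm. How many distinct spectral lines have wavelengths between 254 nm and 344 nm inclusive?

2

Enumerate all n_i → n_f pairs with 1 ≤ n_f < n_i ≤ 8 and compute λ = 1240 / [13.6·4·(1/n_f² − 1/n_i²)].
Lines falling in [254, 344] nm: 6→3 (273.5 nm), 5→3 (320.5 nm).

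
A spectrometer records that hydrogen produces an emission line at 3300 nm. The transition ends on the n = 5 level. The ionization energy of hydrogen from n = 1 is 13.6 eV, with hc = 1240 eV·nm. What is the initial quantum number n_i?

The photon energy is ΔE = hc/λ = 1240 / 3300 = 0.3758 eV.
With Z = 1, ΔE = 13.60 × (1/n_f² − 1/n_i²), so 1/n_f² − 1/n_i² = 0.02763.
With n_f = 5: 1/n_i² = 1/25 − 0.02763 = 0.01237, so n_i ≈ 8.99.

n_i = 9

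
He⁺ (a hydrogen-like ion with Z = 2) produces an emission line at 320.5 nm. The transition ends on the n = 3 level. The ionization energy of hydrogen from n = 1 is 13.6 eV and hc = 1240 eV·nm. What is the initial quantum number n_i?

n_i = 5

The photon energy is ΔE = hc/λ = 1240 / 320.5 = 3.869 eV.
With Z = 2, ΔE = 54.40 × (1/n_f² − 1/n_i²), so 1/n_f² − 1/n_i² = 0.07112.
With n_f = 3: 1/n_i² = 1/9 − 0.07112 = 0.03999, so n_i ≈ 5.00.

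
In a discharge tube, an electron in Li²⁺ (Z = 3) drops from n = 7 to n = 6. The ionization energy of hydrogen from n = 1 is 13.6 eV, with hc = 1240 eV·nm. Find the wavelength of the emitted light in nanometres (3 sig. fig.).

1370 nm

For Z = 3 the level energies scale as Z², so the effective Rydberg energy is 13.6 × 9 = 122.4 eV.
ΔE = 122.4 × (1/6² − 1/7²) = 122.4 × 0.007370 = 0.9020 eV.
λ = hc/ΔE = 1240 / 0.9020 = 1370 nm.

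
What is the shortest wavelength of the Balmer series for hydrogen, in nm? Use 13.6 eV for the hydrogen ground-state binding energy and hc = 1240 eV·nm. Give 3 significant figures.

The Balmer series has lower level n_f = 2; the series limit corresponds to n_i → ∞.
ΔE_max = 13.6 × 1 / 2² = 3.400 eV.
λ_min = 1240 / 3.400 = 365 nm.

365 nm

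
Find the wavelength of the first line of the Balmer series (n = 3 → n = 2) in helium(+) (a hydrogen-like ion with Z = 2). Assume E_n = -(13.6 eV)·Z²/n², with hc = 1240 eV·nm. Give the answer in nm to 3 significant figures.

164 nm

The Balmer series terminates on n_f = 2; the first line has n_i = 2+1 = 3.
ΔE = 54.40 × (1/2² − 1/3²) = 7.556 eV.
λ = 1240 / 7.556 = 164 nm.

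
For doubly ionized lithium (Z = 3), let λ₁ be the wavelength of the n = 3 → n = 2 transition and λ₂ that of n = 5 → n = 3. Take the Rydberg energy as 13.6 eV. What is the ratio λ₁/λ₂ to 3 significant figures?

0.512

λ ∝ 1/ΔE ∝ 1/(1/n_f² − 1/n_i²), and the Z² and hc factors cancel in the ratio.
λ₁/λ₂ = (1/3² − 1/5²)/(1/2² − 1/3²) = 0.07111/0.1389 = 0.512.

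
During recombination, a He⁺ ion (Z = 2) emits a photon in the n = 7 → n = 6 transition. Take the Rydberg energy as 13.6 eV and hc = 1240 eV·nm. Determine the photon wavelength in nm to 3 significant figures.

3090 nm

For Z = 2 the level energies scale as Z², so the effective Rydberg energy is 13.6 × 4 = 54.40 eV.
ΔE = 54.40 × (1/6² − 1/7²) = 54.40 × 0.007370 = 0.4009 eV.
λ = hc/ΔE = 1240 / 0.4009 = 3090 nm.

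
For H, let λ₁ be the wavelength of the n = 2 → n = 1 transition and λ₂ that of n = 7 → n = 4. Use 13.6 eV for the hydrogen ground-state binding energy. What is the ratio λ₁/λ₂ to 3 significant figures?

0.0561

λ ∝ 1/ΔE ∝ 1/(1/n_f² − 1/n_i²), and the Z² and hc factors cancel in the ratio.
λ₁/λ₂ = (1/4² − 1/7²)/(1/1² − 1/2²) = 0.04209/0.7500 = 0.0561.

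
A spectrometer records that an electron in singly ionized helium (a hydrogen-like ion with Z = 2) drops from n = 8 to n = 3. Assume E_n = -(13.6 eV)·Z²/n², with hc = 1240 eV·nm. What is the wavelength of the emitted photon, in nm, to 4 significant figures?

For Z = 2 the level energies scale as Z², so the effective Rydberg energy is 13.6 × 4 = 54.40 eV.
ΔE = 54.40 × (1/3² − 1/8²) = 54.40 × 0.09549 = 5.194 eV.
λ = hc/ΔE = 1240 / 5.194 = 238.7 nm.

238.7 nm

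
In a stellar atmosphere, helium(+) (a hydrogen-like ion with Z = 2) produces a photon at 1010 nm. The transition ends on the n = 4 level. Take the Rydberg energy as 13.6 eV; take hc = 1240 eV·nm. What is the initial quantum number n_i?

n_i = 5

The photon energy is ΔE = hc/λ = 1240 / 1010 = 1.228 eV.
With Z = 2, ΔE = 54.40 × (1/n_f² − 1/n_i²), so 1/n_f² − 1/n_i² = 0.02257.
With n_f = 4: 1/n_i² = 1/16 − 0.02257 = 0.03993, so n_i ≈ 5.00.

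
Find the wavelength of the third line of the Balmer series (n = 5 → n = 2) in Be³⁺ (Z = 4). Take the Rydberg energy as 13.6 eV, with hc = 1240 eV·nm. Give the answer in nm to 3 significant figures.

27.1 nm

The Balmer series terminates on n_f = 2; the third line has n_i = 2+3 = 5.
ΔE = 217.6 × (1/2² − 1/5²) = 45.70 eV.
λ = 1240 / 45.70 = 27.1 nm.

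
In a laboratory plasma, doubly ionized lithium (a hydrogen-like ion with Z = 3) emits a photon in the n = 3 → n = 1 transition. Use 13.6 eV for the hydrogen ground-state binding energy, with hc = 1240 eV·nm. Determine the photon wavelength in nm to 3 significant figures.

11.4 nm

For Z = 3 the level energies scale as Z², so the effective Rydberg energy is 13.6 × 9 = 122.4 eV.
ΔE = 122.4 × (1/1² − 1/3²) = 122.4 × 0.8889 = 108.8 eV.
λ = hc/ΔE = 1240 / 108.8 = 11.4 nm.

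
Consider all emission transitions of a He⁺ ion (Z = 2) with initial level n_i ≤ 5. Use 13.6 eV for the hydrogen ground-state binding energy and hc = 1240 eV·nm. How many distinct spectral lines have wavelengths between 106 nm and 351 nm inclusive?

Enumerate all n_i → n_f pairs with 1 ≤ n_f < n_i ≤ 5 and compute λ = 1240 / [13.6·4·(1/n_f² − 1/n_i²)].
Lines falling in [106, 351] nm: 5→2 (108.5 nm), 4→2 (121.6 nm), 3→2 (164.1 nm), 5→3 (320.5 nm).

4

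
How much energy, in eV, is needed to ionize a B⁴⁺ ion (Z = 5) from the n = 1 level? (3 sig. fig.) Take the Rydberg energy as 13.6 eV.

340 eV

E_n = −13.6 Z²/n² = −340.0/n² eV for Z = 5.
E_1 = −340.0/1 = −340 eV, so ionization (to E = 0) requires 340 eV.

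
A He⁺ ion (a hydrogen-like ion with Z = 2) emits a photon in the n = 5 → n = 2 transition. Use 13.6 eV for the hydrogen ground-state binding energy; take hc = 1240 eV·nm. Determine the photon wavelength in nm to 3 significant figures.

For Z = 2 the level energies scale as Z², so the effective Rydberg energy is 13.6 × 4 = 54.40 eV.
ΔE = 54.40 × (1/2² − 1/5²) = 54.40 × 0.2100 = 11.42 eV.
λ = hc/ΔE = 1240 / 11.42 = 109 nm.

109 nm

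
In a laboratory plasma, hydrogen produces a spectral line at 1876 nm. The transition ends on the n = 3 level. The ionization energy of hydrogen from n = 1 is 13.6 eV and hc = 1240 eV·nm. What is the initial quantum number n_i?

The photon energy is ΔE = hc/λ = 1240 / 1876 = 0.6610 eV.
With Z = 1, ΔE = 13.60 × (1/n_f² − 1/n_i²), so 1/n_f² − 1/n_i² = 0.04860.
With n_f = 3: 1/n_i² = 1/9 − 0.04860 = 0.06251, so n_i ≈ 4.00.

n_i = 4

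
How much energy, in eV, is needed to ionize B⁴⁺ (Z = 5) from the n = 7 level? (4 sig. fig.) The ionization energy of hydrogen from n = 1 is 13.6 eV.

6.939 eV

E_n = −13.6 Z²/n² = −340.0/n² eV for Z = 5.
E_7 = −340.0/49 = −6.939 eV, so ionization (to E = 0) requires 6.939 eV.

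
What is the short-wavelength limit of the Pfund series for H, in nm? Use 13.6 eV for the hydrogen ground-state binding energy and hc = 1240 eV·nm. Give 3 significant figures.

2280 nm

The Pfund series has lower level n_f = 5; the series limit corresponds to n_i → ∞.
ΔE_max = 13.6 × 1 / 5² = 0.5440 eV.
λ_min = 1240 / 0.5440 = 2280 nm.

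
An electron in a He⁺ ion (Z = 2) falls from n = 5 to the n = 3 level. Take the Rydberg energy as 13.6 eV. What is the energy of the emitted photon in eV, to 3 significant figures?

The Bohr energies scale as Z², so for Z = 2: E_n = −54.40/n² eV.
E_5 = −54.40/25 = −2.176 eV and E_3 = −54.40/9 = −6.044 eV.
The photon energy is |E_5 − E_3| = 3.87 eV.

3.87 eV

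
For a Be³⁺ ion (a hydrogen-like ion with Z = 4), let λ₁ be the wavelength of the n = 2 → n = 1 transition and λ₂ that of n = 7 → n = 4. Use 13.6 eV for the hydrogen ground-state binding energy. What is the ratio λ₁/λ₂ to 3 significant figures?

0.0561

λ ∝ 1/ΔE ∝ 1/(1/n_f² − 1/n_i²), and the Z² and hc factors cancel in the ratio.
λ₁/λ₂ = (1/4² − 1/7²)/(1/1² − 1/2²) = 0.04209/0.7500 = 0.0561.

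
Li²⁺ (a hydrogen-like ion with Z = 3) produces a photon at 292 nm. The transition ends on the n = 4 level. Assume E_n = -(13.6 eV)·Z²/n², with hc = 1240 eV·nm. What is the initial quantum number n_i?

The photon energy is ΔE = hc/λ = 1240 / 292 = 4.247 eV.
With Z = 3, ΔE = 122.4 × (1/n_f² − 1/n_i²), so 1/n_f² − 1/n_i² = 0.03469.
With n_f = 4: 1/n_i² = 1/16 − 0.03469 = 0.02781, so n_i ≈ 6.00.

n_i = 6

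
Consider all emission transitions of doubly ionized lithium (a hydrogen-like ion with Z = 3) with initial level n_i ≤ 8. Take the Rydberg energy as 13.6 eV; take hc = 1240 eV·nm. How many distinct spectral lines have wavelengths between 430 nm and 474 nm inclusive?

1

Enumerate all n_i → n_f pairs with 1 ≤ n_f < n_i ≤ 8 and compute λ = 1240 / [13.6·9·(1/n_f² − 1/n_i²)].
Lines falling in [430, 474] nm: 5→4 (450.3 nm).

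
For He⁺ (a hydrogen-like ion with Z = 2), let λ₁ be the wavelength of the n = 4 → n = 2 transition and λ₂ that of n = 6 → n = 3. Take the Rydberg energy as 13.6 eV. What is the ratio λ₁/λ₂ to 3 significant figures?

λ ∝ 1/ΔE ∝ 1/(1/n_f² − 1/n_i²), and the Z² and hc factors cancel in the ratio.
λ₁/λ₂ = (1/3² − 1/6²)/(1/2² − 1/4²) = 0.08333/0.1875 = 0.444.

0.444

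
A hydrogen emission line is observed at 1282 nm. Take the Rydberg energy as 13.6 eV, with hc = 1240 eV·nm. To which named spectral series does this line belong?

Paschen

ΔE = 1240/1282 = 0.9672 eV.
This matches 13.6 × (1/3² − 1/5²), so n_f = 3: the Paschen series.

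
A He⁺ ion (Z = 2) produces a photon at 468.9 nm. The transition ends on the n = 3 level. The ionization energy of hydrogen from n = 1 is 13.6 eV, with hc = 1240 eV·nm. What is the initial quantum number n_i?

n_i = 4

The photon energy is ΔE = hc/λ = 1240 / 468.9 = 2.644 eV.
With Z = 2, ΔE = 54.40 × (1/n_f² − 1/n_i²), so 1/n_f² − 1/n_i² = 0.04861.
With n_f = 3: 1/n_i² = 1/9 − 0.04861 = 0.06250, so n_i ≈ 4.00.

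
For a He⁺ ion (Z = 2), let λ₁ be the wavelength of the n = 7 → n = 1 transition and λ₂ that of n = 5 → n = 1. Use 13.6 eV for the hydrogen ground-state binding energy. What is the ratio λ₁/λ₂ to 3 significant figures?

λ ∝ 1/ΔE ∝ 1/(1/n_f² − 1/n_i²), and the Z² and hc factors cancel in the ratio.
λ₁/λ₂ = (1/1² − 1/5²)/(1/1² − 1/7²) = 0.9600/0.9796 = 0.980.

0.980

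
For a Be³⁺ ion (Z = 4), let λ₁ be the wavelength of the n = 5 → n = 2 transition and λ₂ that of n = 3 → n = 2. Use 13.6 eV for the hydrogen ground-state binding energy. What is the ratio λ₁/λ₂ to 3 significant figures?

λ ∝ 1/ΔE ∝ 1/(1/n_f² − 1/n_i²), and the Z² and hc factors cancel in the ratio.
λ₁/λ₂ = (1/2² − 1/3²)/(1/2² − 1/5²) = 0.1389/0.2100 = 0.661.

0.661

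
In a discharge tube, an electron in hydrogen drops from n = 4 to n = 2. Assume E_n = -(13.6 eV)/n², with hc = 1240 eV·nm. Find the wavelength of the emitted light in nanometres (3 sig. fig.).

ΔE = 13.60 × (1/2² − 1/4²) = 13.60 × 0.1875 = 2.550 eV.
λ = hc/ΔE = 1240 / 2.550 = 486 nm.

486 nm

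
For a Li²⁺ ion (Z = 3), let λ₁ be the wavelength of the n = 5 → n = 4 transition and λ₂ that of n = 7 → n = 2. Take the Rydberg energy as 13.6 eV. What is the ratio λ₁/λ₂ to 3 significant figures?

λ ∝ 1/ΔE ∝ 1/(1/n_f² − 1/n_i²), and the Z² and hc factors cancel in the ratio.
λ₁/λ₂ = (1/2² − 1/7²)/(1/4² − 1/5²) = 0.2296/0.02250 = 10.2.

10.2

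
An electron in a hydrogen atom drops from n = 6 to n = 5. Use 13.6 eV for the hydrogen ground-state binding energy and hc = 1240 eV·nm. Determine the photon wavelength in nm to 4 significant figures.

7460 nm

ΔE = 13.60 × (1/5² − 1/6²) = 13.60 × 0.01222 = 0.1662 eV.
λ = hc/ΔE = 1240 / 0.1662 = 7460 nm.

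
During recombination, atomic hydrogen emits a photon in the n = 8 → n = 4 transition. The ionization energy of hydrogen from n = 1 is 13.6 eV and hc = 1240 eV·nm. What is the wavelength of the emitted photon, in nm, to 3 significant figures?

ΔE = 13.60 × (1/4² − 1/8²) = 13.60 × 0.04688 = 0.6375 eV.
λ = hc/ΔE = 1240 / 0.6375 = 1950 nm.
This line belongs to the Brackett series.

1950 nm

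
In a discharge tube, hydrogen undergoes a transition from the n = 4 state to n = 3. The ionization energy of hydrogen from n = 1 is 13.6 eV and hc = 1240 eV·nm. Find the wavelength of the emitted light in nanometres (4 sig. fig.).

ΔE = 13.60 × (1/3² − 1/4²) = 13.60 × 0.04861 = 0.6611 eV.
λ = hc/ΔE = 1240 / 0.6611 = 1876 nm.

1876 nm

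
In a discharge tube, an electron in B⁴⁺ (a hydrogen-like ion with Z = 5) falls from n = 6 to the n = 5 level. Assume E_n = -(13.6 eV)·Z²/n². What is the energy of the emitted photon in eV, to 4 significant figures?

4.156 eV

The Bohr energies scale as Z², so for Z = 5: E_n = −340.0/n² eV.
E_6 = −340.0/36 = −9.444 eV and E_5 = −340.0/25 = −13.60 eV.
The photon energy is |E_6 − E_5| = 4.156 eV.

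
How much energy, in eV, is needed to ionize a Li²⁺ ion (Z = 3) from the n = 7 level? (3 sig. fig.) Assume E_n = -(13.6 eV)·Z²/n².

2.50 eV

E_n = −13.6 Z²/n² = −122.4/n² eV for Z = 3.
E_7 = −122.4/49 = −2.50 eV, so ionization (to E = 0) requires 2.50 eV.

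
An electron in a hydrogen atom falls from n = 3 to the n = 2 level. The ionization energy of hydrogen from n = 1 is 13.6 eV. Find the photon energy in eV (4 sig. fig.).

E_3 = −13.60/9 = −1.511 eV and E_2 = −13.60/4 = −3.400 eV.
The photon energy is |E_3 − E_2| = 1.889 eV.

1.889 eV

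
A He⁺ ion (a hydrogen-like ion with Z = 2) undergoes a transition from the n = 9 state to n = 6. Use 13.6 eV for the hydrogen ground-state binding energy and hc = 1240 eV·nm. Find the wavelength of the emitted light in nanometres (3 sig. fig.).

1480 nm

For Z = 2 the level energies scale as Z², so the effective Rydberg energy is 13.6 × 4 = 54.40 eV.
ΔE = 54.40 × (1/6² − 1/9²) = 54.40 × 0.01543 = 0.8395 eV.
λ = hc/ΔE = 1240 / 0.8395 = 1480 nm.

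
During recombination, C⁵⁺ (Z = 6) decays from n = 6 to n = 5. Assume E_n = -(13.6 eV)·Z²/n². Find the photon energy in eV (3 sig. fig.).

5.98 eV

The Bohr energies scale as Z², so for Z = 6: E_n = −489.6/n² eV.
E_6 = −489.6/36 = −13.60 eV and E_5 = −489.6/25 = −19.58 eV.
The photon energy is |E_6 − E_5| = 5.98 eV.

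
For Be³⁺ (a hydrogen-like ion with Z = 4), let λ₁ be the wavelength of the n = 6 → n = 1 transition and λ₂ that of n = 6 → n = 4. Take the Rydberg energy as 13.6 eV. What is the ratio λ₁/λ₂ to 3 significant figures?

λ ∝ 1/ΔE ∝ 1/(1/n_f² − 1/n_i²), and the Z² and hc factors cancel in the ratio.
λ₁/λ₂ = (1/4² − 1/6²)/(1/1² − 1/6²) = 0.03472/0.9722 = 0.0357.

0.0357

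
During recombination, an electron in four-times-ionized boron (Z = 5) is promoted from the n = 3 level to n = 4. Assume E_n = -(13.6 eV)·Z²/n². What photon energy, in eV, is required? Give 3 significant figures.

The Bohr energies scale as Z², so for Z = 5: E_n = −340.0/n² eV.
E_4 = −340.0/16 = −21.25 eV and E_3 = −340.0/9 = −37.78 eV.
The photon energy is |E_4 − E_3| = 16.5 eV.

16.5 eV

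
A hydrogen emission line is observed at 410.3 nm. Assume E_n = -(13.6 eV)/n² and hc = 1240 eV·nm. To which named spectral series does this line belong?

Balmer

ΔE = 1240/410.3 = 3.022 eV.
This matches 13.6 × (1/2² − 1/6²), so n_f = 2: the Balmer series.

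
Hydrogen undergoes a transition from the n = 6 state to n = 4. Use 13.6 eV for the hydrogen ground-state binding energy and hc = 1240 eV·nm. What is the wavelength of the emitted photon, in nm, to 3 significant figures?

2630 nm

ΔE = 13.60 × (1/4² − 1/6²) = 13.60 × 0.03472 = 0.4722 eV.
λ = hc/ΔE = 1240 / 0.4722 = 2630 nm.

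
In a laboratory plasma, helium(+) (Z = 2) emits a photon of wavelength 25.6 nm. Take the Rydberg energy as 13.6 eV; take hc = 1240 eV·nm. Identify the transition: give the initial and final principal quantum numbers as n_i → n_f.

n_i = 3, n_f = 1

The photon energy is ΔE = hc/λ = 1240 / 25.6 = 48.44 eV.
With Z = 2, ΔE = 54.40 × (1/n_f² − 1/n_i²), so 1/n_f² − 1/n_i² = 0.8904.
Trying n_f = 1 gives 1/n_i² = 0.1096, i.e. n_i ≈ 3; this pair matches.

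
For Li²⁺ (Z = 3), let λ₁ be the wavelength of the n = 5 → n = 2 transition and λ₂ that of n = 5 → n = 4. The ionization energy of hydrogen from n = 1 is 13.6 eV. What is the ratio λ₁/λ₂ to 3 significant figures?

0.107

λ ∝ 1/ΔE ∝ 1/(1/n_f² − 1/n_i²), and the Z² and hc factors cancel in the ratio.
λ₁/λ₂ = (1/4² − 1/5²)/(1/2² − 1/5²) = 0.02250/0.2100 = 0.107.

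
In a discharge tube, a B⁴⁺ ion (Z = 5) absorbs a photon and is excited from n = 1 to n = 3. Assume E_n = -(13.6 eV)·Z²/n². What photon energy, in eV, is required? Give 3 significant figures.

302 eV

The Bohr energies scale as Z², so for Z = 5: E_n = −340.0/n² eV.
E_3 = −340.0/9 = −37.78 eV and E_1 = −340.0/1 = −340.0 eV.
The photon energy is |E_3 − E_1| = 302 eV.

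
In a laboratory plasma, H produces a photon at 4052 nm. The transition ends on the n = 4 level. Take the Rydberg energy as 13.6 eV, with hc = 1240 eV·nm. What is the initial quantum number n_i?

The photon energy is ΔE = hc/λ = 1240 / 4052 = 0.3060 eV.
With Z = 1, ΔE = 13.60 × (1/n_f² − 1/n_i²), so 1/n_f² − 1/n_i² = 0.02250.
With n_f = 4: 1/n_i² = 1/16 − 0.02250 = 0.04000, so n_i ≈ 5.00.

n_i = 5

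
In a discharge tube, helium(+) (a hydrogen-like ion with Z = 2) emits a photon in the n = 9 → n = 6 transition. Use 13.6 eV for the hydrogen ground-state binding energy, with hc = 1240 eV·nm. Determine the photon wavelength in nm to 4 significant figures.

1477 nm

For Z = 2 the level energies scale as Z², so the effective Rydberg energy is 13.6 × 4 = 54.40 eV.
ΔE = 54.40 × (1/6² − 1/9²) = 54.40 × 0.01543 = 0.8395 eV.
λ = hc/ΔE = 1240 / 0.8395 = 1477 nm.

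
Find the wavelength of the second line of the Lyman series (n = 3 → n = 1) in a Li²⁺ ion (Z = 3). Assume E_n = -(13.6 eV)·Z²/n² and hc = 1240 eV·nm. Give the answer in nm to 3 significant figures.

11.4 nm

The Lyman series terminates on n_f = 1; the second line has n_i = 1+2 = 3.
ΔE = 122.4 × (1/1² − 1/3²) = 108.8 eV.
λ = 1240 / 108.8 = 11.4 nm.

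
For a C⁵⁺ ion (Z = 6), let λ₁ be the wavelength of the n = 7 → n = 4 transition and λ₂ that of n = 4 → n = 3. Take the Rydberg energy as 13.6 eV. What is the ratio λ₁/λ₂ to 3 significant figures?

λ ∝ 1/ΔE ∝ 1/(1/n_f² − 1/n_i²), and the Z² and hc factors cancel in the ratio.
λ₁/λ₂ = (1/3² − 1/4²)/(1/4² − 1/7²) = 0.04861/0.04209 = 1.15.

1.15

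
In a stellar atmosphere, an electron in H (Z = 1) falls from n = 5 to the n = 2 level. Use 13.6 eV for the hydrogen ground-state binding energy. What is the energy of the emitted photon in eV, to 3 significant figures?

E_5 = −13.60/25 = −0.5440 eV and E_2 = −13.60/4 = −3.400 eV.
The photon energy is |E_5 − E_2| = 2.86 eV.

2.86 eV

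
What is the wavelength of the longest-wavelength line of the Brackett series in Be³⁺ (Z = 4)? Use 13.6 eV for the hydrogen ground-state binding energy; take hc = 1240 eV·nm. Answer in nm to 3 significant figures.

The Brackett series terminates on n_f = 4; the first line has n_i = 4+1 = 5.
ΔE = 217.6 × (1/4² − 1/5²) = 4.896 eV.
λ = 1240 / 4.896 = 253 nm.

253 nm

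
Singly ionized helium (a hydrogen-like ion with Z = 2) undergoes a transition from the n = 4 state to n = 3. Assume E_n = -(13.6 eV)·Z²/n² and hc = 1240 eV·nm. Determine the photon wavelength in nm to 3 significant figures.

469 nm

For Z = 2 the level energies scale as Z², so the effective Rydberg energy is 13.6 × 4 = 54.40 eV.
ΔE = 54.40 × (1/3² − 1/4²) = 54.40 × 0.04861 = 2.644 eV.
λ = hc/ΔE = 1240 / 2.644 = 469 nm.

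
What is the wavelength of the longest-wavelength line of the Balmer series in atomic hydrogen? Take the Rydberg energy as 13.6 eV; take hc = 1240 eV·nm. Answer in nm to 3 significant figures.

The Balmer series terminates on n_f = 2; the first line has n_i = 2+1 = 3.
ΔE = 13.60 × (1/2² − 1/3²) = 1.889 eV.
λ = 1240 / 1.889 = 656 nm.

656 nm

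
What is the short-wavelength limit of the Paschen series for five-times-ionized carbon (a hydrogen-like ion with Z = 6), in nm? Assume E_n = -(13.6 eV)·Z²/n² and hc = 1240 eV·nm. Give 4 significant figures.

The Paschen series has lower level n_f = 3; the series limit corresponds to n_i → ∞.
ΔE_max = 13.6 × 36 / 3² = 54.40 eV.
λ_min = 1240 / 54.40 = 22.79 nm.

22.79 nm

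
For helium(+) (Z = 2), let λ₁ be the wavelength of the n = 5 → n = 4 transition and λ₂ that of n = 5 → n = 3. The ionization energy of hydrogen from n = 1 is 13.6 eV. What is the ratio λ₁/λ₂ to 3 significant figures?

3.16

λ ∝ 1/ΔE ∝ 1/(1/n_f² − 1/n_i²), and the Z² and hc factors cancel in the ratio.
λ₁/λ₂ = (1/3² − 1/5²)/(1/4² − 1/5²) = 0.07111/0.02250 = 3.16.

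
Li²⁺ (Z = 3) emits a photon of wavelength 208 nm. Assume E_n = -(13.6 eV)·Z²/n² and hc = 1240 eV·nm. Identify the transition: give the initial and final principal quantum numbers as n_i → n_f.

n_i = 4, n_f = 3

The photon energy is ΔE = hc/λ = 1240 / 208 = 5.962 eV.
With Z = 3, ΔE = 122.4 × (1/n_f² − 1/n_i²), so 1/n_f² − 1/n_i² = 0.04871.
Trying n_f = 3 gives 1/n_i² = 0.06241, i.e. n_i ≈ 4; this pair matches.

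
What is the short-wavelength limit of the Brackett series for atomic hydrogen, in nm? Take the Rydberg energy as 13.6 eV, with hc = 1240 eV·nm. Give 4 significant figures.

The Brackett series has lower level n_f = 4; the series limit corresponds to n_i → ∞.
ΔE_max = 13.6 × 1 / 4² = 0.8500 eV.
λ_min = 1240 / 0.8500 = 1459 nm.

1459 nm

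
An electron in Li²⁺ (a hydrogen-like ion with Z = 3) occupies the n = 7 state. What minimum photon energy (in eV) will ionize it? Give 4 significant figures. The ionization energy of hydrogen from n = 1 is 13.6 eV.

2.498 eV

E_n = −13.6 Z²/n² = −122.4/n² eV for Z = 3.
E_7 = −122.4/49 = −2.498 eV, so ionization (to E = 0) requires 2.498 eV.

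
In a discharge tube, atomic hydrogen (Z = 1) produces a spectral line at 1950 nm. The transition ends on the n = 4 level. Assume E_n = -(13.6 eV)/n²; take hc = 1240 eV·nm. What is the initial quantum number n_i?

n_i = 8

The photon energy is ΔE = hc/λ = 1240 / 1950 = 0.6359 eV.
With Z = 1, ΔE = 13.60 × (1/n_f² − 1/n_i²), so 1/n_f² − 1/n_i² = 0.04676.
With n_f = 4: 1/n_i² = 1/16 − 0.04676 = 0.01574, so n_i ≈ 7.97.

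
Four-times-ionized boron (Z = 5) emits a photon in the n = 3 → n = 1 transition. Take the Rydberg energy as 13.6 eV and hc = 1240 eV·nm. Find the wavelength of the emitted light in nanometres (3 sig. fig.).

For Z = 5 the level energies scale as Z², so the effective Rydberg energy is 13.6 × 25 = 340.0 eV.
ΔE = 340.0 × (1/1² − 1/3²) = 340.0 × 0.8889 = 302.2 eV.
λ = hc/ΔE = 1240 / 302.2 = 4.10 nm.

4.10 nm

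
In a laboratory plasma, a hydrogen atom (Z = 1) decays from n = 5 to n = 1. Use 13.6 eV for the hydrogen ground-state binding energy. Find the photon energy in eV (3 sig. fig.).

13.1 eV

E_5 = −13.60/25 = −0.5440 eV and E_1 = −13.60/1 = −13.60 eV.
The photon energy is |E_5 − E_1| = 13.1 eV.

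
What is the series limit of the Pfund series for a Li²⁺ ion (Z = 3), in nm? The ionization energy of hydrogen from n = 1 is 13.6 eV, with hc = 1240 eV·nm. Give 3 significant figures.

253 nm

The Pfund series has lower level n_f = 5; the series limit corresponds to n_i → ∞.
ΔE_max = 13.6 × 9 / 5² = 4.896 eV.
λ_min = 1240 / 4.896 = 253 nm.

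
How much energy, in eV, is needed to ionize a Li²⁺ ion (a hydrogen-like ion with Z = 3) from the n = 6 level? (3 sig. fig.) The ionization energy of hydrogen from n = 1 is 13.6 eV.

E_n = −13.6 Z²/n² = −122.4/n² eV for Z = 3.
E_6 = −122.4/36 = −3.40 eV, so ionization (to E = 0) requires 3.40 eV.

3.40 eV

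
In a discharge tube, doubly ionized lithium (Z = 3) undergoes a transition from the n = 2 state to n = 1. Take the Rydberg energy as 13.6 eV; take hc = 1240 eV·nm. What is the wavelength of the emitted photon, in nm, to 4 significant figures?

For Z = 3 the level energies scale as Z², so the effective Rydberg energy is 13.6 × 9 = 122.4 eV.
ΔE = 122.4 × (1/1² − 1/2²) = 122.4 × 0.7500 = 91.80 eV.
λ = hc/ΔE = 1240 / 91.80 = 13.51 nm.

13.51 nm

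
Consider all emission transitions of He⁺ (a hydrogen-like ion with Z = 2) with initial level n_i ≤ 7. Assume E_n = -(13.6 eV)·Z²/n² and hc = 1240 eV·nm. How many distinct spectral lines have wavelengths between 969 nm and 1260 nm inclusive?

2

Enumerate all n_i → n_f pairs with 1 ≤ n_f < n_i ≤ 7 and compute λ = 1240 / [13.6·4·(1/n_f² − 1/n_i²)].
Lines falling in [969, 1260] nm: 5→4 (1013 nm), 7→5 (1163 nm).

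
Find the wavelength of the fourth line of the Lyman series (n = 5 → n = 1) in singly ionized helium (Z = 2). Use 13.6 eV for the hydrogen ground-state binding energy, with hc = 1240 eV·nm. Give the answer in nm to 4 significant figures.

The Lyman series terminates on n_f = 1; the fourth line has n_i = 1+4 = 5.
ΔE = 54.40 × (1/1² − 1/5²) = 52.22 eV.
λ = 1240 / 52.22 = 23.74 nm.

23.74 nm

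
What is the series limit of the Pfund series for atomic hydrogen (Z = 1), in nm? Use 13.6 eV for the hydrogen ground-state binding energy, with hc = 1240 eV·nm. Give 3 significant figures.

The Pfund series has lower level n_f = 5; the series limit corresponds to n_i → ∞.
ΔE_max = 13.6 × 1 / 5² = 0.5440 eV.
λ_min = 1240 / 0.5440 = 2280 nm.

2280 nm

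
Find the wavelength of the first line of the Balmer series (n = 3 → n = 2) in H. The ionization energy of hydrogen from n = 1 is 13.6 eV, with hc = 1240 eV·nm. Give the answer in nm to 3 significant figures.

656 nm

The Balmer series terminates on n_f = 2; the first line has n_i = 2+1 = 3.
ΔE = 13.60 × (1/2² − 1/3²) = 1.889 eV.
λ = 1240 / 1.889 = 656 nm.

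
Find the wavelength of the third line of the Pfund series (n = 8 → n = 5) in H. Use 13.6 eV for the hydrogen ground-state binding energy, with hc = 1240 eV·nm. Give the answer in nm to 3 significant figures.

3740 nm

The Pfund series terminates on n_f = 5; the third line has n_i = 5+3 = 8.
ΔE = 13.60 × (1/5² − 1/8²) = 0.3315 eV.
λ = 1240 / 0.3315 = 3740 nm.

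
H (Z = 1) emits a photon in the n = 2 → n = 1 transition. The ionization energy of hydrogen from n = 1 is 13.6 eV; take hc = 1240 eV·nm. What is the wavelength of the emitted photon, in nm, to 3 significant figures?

122 nm

ΔE = 13.60 × (1/1² − 1/2²) = 13.60 × 0.7500 = 10.20 eV.
λ = hc/ΔE = 1240 / 10.20 = 122 nm.
This line belongs to the Lyman series.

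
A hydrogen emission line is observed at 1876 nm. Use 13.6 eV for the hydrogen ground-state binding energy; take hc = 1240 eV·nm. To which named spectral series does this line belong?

ΔE = 1240/1876 = 0.6610 eV.
This matches 13.6 × (1/3² − 1/4²), so n_f = 3: the Paschen series.

Paschen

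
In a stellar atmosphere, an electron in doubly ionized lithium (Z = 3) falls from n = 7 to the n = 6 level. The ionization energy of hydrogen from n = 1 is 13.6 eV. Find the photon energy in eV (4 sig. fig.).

The Bohr energies scale as Z², so for Z = 3: E_n = −122.4/n² eV.
E_7 = −122.4/49 = −2.498 eV and E_6 = −122.4/36 = −3.400 eV.
The photon energy is |E_7 − E_6| = 0.9020 eV.

0.9020 eV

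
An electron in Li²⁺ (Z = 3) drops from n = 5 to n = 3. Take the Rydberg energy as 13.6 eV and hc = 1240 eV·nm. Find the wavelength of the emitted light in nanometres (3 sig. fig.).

142 nm

For Z = 3 the level energies scale as Z², so the effective Rydberg energy is 13.6 × 9 = 122.4 eV.
ΔE = 122.4 × (1/3² − 1/5²) = 122.4 × 0.07111 = 8.704 eV.
λ = hc/ΔE = 1240 / 8.704 = 142 nm.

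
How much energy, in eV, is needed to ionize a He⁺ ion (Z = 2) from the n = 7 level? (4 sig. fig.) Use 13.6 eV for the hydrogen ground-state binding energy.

E_n = −13.6 Z²/n² = −54.40/n² eV for Z = 2.
E_7 = −54.40/49 = −1.110 eV, so ionization (to E = 0) requires 1.110 eV.

1.110 eV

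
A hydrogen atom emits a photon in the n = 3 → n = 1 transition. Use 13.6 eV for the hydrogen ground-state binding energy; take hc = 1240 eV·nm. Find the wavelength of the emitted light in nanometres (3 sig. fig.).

103 nm

ΔE = 13.60 × (1/1² − 1/3²) = 13.60 × 0.8889 = 12.09 eV.
λ = hc/ΔE = 1240 / 12.09 = 103 nm.
This line belongs to the Lyman series.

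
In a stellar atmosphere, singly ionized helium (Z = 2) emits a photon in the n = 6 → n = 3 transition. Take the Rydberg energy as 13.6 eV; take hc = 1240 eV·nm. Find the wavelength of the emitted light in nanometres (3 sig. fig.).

274 nm

For Z = 2 the level energies scale as Z², so the effective Rydberg energy is 13.6 × 4 = 54.40 eV.
ΔE = 54.40 × (1/3² − 1/6²) = 54.40 × 0.08333 = 4.533 eV.
λ = hc/ΔE = 1240 / 4.533 = 274 nm.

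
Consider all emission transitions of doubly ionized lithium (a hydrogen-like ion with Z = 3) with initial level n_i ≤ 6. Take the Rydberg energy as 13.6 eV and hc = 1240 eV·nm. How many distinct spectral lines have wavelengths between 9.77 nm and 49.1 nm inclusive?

7

Enumerate all n_i → n_f pairs with 1 ≤ n_f < n_i ≤ 6 and compute λ = 1240 / [13.6·9·(1/n_f² − 1/n_i²)].
Lines falling in [9.77, 49.1] nm: 6→1 (10.42 nm), 5→1 (10.55 nm), 4→1 (10.81 nm), 3→1 (11.40 nm), 2→1 (13.51 nm), 6→2 (45.59 nm), 5→2 (48.24 nm).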